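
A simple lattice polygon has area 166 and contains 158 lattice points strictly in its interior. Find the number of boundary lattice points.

18

Pick's theorem gives A = I + B/2 − 1, so B = 2(A − I + 1) = 2(166 − 158 + 1) = 18.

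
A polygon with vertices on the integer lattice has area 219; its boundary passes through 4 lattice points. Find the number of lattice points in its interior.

From Pick's theorem, I = A − B/2 + 1 = 219 − 4/2 + 1 = 218.

218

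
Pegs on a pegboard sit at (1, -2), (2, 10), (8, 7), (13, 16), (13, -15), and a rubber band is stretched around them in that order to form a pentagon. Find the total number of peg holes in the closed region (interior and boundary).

234

The shoelace formula gives twice the area as |(1·10 − 2·(-2)) + (2·7 − 8·10) + (8·16 − 13·7) + (13·(-15) − 13·16) + (13·(-2) − 1·(-15))| = 429, so the area is 429/2.
Summing gcd(|Δx|,|Δy|) over the edges gives the boundary count: gcd(1,12) + gcd(6,3) + gcd(5,9) + gcd(0,31) + gcd(12,13) = 1+3+1+31+1 = 37.
Pick's theorem gives I = A − B/2 + 1 = 429/2 − 37/2 + 1 = 197, so the closed region contains I + B = 197 + 37 = 234 lattice points.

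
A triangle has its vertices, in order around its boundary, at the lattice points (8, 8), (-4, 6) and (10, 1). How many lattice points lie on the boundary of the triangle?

The number of boundary lattice points is Σ gcd(|Δx|,|Δy|) = gcd(12,2) + gcd(14,5) + gcd(2,7) = 2+1+1 = 4.

4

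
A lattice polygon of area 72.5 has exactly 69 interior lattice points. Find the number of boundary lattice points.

Pick's theorem gives A = I + B/2 − 1, so B = 2(A − I + 1) = 2(72.5 − 69 + 1) = 9.

9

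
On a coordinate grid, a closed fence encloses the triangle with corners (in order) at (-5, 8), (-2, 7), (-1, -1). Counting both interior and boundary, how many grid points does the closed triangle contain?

Using the shoelace formula, 2A = |[(-5)·7 − (-2)·8] + [(-2)·(-1) − (-1)·7] + [(-1)·8 − (-5)·(-1)]| = 23, so the area is 23/2.
Along each edge there are gcd(|Δx|,|Δy|)+1 lattice points, so counting each shared vertex once the boundary has gcd(3,1) + gcd(1,8) + gcd(4,9) = 1+1+1 = 3.
Pick's theorem gives I = A − B/2 + 1 = 23/2 − 3/2 + 1 = 11, so the closed region contains I + B = 11 + 3 = 14 lattice points.

14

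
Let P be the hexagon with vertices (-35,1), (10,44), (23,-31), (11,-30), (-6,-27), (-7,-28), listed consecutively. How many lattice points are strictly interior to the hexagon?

2351

By the shoelace formula, twice the signed area is |[(-35)·44 − 10·1] + [10·(-31) − 23·44] + [23·(-30) − 11·(-31)] + [11·(-27) − (-6)·(-30)] + [(-6)·(-28) − (-7)·(-27)] + [(-7)·1 − (-35)·(-28)]| = 4706, so the area is 2353.
Summing gcd(|Δx|,|Δy|) over the edges gives the boundary count: gcd(45,43) + gcd(13,75) + gcd(12,1) + gcd(17,3) + gcd(1,1) + gcd(28,29) = 1+1+1+1+1+1 = 6.
Pick's theorem gives I = A − B/2 + 1 = 2353 − 6/2 + 1 = 2351.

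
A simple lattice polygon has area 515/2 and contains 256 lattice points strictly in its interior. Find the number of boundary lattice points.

5

Pick's theorem gives A = I + B/2 − 1, so B = 2(A − I + 1) = 2(515/2 − 256 + 1) = 5.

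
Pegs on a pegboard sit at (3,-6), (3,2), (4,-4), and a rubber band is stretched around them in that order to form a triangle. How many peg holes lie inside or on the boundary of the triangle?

10

By the shoelace formula, twice the signed area is |(3·2 − 3·(-6)) + (3·(-4) − 4·2) + (4·(-6) − 3·(-4))| = 8, so the area is 4.
Along each edge there are gcd(|Δx|,|Δy|)+1 lattice points, so counting each shared vertex once the boundary has gcd(0,8) + gcd(1,6) + gcd(1,2) = 8+1+1 = 10.
Pick's theorem gives I = A − B/2 + 1 = 4 − 10/2 + 1 = 0, so the closed region contains I + B = 0 + 10 = 10 lattice points.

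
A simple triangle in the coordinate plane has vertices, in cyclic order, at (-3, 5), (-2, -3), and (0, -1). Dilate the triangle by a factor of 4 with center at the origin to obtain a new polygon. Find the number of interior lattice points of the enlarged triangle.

133

Using the shoelace formula, 2A = |[(-3)·(-3) − (-2)·5] + [(-2)·(-1) − 0·(-3)] + [0·5 − (-3)·(-1)]| = 18, so the area is 9.
The number of boundary lattice points is Σ gcd(|Δx|,|Δy|) = gcd(1,8) + gcd(2,2) + gcd(3,6) = 1+2+3 = 6.
Scaling by 4 multiplies the area by 4² = 16 (so the new area is 144) and multiplies the boundary lattice-point count by 4, giving 24.
By Pick's theorem, the interior count of the dilated polygon is 144 − 24/2 + 1 = 133.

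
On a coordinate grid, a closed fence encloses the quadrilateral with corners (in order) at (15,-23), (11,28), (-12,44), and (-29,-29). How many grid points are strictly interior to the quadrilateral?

The shoelace formula gives twice the area as |[15·28 − 11·(-23)] + [11·44 − (-12)·28] + [(-12)·(-29) − (-29)·44] + [(-29)·(-23) − 15·(-29)]| = 4219, so the area is 2109.5.
Summing gcd(|Δx|,|Δy|) over the edges gives the boundary count: gcd(4,51) + gcd(23,16) + gcd(17,73) + gcd(44,6) = 1+1+1+2 = 5.
Pick's theorem gives I = A − B/2 + 1 = 2109.5 − 5/2 + 1 = 2108.

2108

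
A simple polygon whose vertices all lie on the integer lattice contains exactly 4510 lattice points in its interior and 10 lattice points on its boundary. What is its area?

4514

By Pick's theorem, A = I + B/2 − 1 = 4510 + 10/2 − 1 = 4514.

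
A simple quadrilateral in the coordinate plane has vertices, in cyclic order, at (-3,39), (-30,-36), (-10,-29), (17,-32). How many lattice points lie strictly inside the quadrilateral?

By the shoelace formula, twice the signed area is |[(-3)·(-36) − (-30)·39] + [(-30)·(-29) − (-10)·(-36)] + [(-10)·(-32) − 17·(-29)] + [17·39 − (-3)·(-32)]| = 3168, so the area is 1584.
The number of boundary lattice points is Σ gcd(|Δx|,|Δy|) = gcd(27,75) + gcd(20,7) + gcd(27,3) + gcd(20,71) = 3+1+3+1 = 8.
Pick's theorem gives I = A − B/2 + 1 = 1584 − 8/2 + 1 = 1581.

1581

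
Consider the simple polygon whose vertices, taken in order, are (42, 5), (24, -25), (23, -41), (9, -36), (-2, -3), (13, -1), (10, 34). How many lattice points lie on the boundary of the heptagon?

22

Along each edge there are gcd(|Δx|,|Δy|)+1 lattice points, so counting each shared vertex once the boundary has gcd(18,30) + gcd(1,16) + gcd(14,5) + gcd(11,33) + gcd(15,2) + gcd(3,35) + gcd(32,29) = 6+1+1+11+1+1+1 = 22.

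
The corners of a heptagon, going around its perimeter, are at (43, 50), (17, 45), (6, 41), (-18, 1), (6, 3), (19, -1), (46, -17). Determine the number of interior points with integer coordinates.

2437

Using the shoelace formula, 2A = |(43·45 − 17·50) + (17·41 − 6·45) + (6·1 − (-18)·41) + ((-18)·3 − 6·1) + (6·(-1) − 19·3) + (19·(-17) − 46·(-1)) + (46·50 − 43·(-17))| = 4887, so the area is 4887/2.
Summing gcd(|Δx|,|Δy|) over the edges gives the boundary count: gcd(26,5) + gcd(11,4) + gcd(24,40) + gcd(24,2) + gcd(13,4) + gcd(27,16) + gcd(3,67) = 1+1+8+2+1+1+1 = 15.
Pick's theorem gives I = A − B/2 + 1 = 4887/2 − 15/2 + 1 = 2437.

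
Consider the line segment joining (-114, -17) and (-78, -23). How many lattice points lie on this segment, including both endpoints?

7

The number of lattice points on a segment between lattice points is gcd(|Δx|,|Δy|) + 1 = gcd(36,6) + 1 = 6 + 1 = 7.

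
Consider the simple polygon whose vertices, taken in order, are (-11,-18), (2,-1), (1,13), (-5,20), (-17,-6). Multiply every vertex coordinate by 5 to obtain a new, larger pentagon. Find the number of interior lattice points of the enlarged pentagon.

9586

By the shoelace formula, twice the signed area is |((-11)·(-1) − 2·(-18)) + (2·13 − 1·(-1)) + (1·20 − (-5)·13) + ((-5)·(-6) − (-17)·20) + ((-17)·(-18) − (-11)·(-6))| = 769, so the area is 384.5.
The number of boundary lattice points is Σ gcd(|Δx|,|Δy|) = gcd(13,17) + gcd(1,14) + gcd(6,7) + gcd(12,26) + gcd(6,12) = 1+1+1+2+6 = 11.
Scaling by 5 multiplies the area by 5² = 25 (so the new area is 19225/2) and multiplies the boundary lattice-point count by 5, giving 55.
By Pick's theorem, the interior count of the dilated polygon is 19225/2 − 55/2 + 1 = 9586.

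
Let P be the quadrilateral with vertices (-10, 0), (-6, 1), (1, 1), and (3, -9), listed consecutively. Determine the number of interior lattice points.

55

The shoelace formula gives twice the area as |[(-10)·1 − (-6)·0] + [(-6)·1 − 1·1] + [1·(-9) − 3·1] + [3·0 − (-10)·(-9)]| = 119, so the area is 59.5.
The number of boundary lattice points is Σ gcd(|Δx|,|Δy|) = gcd(4,1) + gcd(7,0) + gcd(2,10) + gcd(13,9) = 1+7+2+1 = 11.
Pick's theorem gives I = A − B/2 + 1 = 59.5 − 11/2 + 1 = 55.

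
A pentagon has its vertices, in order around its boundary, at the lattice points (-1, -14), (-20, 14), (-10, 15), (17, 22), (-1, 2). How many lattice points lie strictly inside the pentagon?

Using the shoelace formula, 2A = |[(-1)·14 − (-20)·(-14)] + [(-20)·15 − (-10)·14] + [(-10)·22 − 17·15] + [17·2 − (-1)·22] + [(-1)·(-14) − (-1)·2]| = 857, so the area is 428.5.
Summing gcd(|Δx|,|Δy|) over the edges gives the boundary count: gcd(19,28) + gcd(10,1) + gcd(27,7) + gcd(18,20) + gcd(0,16) = 1+1+1+2+16 = 21.
By Pick's theorem A = I + B/2 − 1, so I = 428.5 − 21/2 + 1 = 419.

419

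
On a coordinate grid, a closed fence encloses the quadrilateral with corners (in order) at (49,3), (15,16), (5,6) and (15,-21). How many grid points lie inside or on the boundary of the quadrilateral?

822

Using the shoelace formula, 2A = |(49·16 − 15·3) + (15·6 − 5·16) + (5·(-21) − 15·6) + (15·3 − 49·(-21))| = 1628, so the area is 814.
The number of boundary lattice points is Σ gcd(|Δx|,|Δy|) = gcd(34,13) + gcd(10,10) + gcd(10,27) + gcd(34,24) = 1+10+1+2 = 14.
Pick's theorem gives I = A − B/2 + 1 = 814 − 14/2 + 1 = 808, so the closed region contains I + B = 808 + 14 = 822 lattice points.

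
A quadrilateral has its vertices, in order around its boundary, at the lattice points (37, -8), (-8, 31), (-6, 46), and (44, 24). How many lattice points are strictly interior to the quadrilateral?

1251

The shoelace formula gives twice the area as |[37·31 − (-8)·(-8)] + [(-8)·46 − (-6)·31] + [(-6)·24 − 44·46] + [44·(-8) − 37·24]| = 2507, so the area is 1253.5.
Along each edge there are gcd(|Δx|,|Δy|)+1 lattice points, so counting each shared vertex once the boundary has gcd(45,39) + gcd(2,15) + gcd(50,22) + gcd(7,32) = 3+1+2+1 = 7.
By Pick's theorem A = I + B/2 − 1, so I = 1253.5 − 7/2 + 1 = 1251.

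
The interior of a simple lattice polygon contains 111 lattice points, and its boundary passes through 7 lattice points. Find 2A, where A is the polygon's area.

By Pick's theorem, A = I + B/2 − 1 = 111 + 7/2 − 1 = 227/2.
Hence 2A = 227.

227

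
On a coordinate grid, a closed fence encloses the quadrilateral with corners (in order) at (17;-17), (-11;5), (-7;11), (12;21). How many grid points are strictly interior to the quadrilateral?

512

The shoelace formula gives twice the area as |[17·5 − (-11)·(-17)] + [(-11)·11 − (-7)·5] + [(-7)·21 − 12·11] + [12·(-17) − 17·21]| = 1028, so the area is 514.
The number of boundary lattice points is Σ gcd(|Δx|,|Δy|) = gcd(28,22) + gcd(4,6) + gcd(19,10) + gcd(5,38) = 2+2+1+1 = 6.
By Pick's theorem A = I + B/2 − 1, so I = 514 − 6/2 + 1 = 512.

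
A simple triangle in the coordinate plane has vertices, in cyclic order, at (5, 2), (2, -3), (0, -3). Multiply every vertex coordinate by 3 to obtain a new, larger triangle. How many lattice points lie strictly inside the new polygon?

By the shoelace formula, twice the signed area is |[5·(-3) − 2·2] + [2·(-3) − 0·(-3)] + [0·2 − 5·(-3)]| = 10, so the area is 5.
The number of boundary lattice points is Σ gcd(|Δx|,|Δy|) = gcd(3,5) + gcd(2,0) + gcd(5,5) = 1+2+5 = 8.
Scaling by 3 multiplies the area by 3² = 9 (so the new area is 45) and multiplies the boundary lattice-point count by 3, giving 24.
By Pick's theorem, the interior count of the dilated polygon is 45 − 24/2 + 1 = 34.

34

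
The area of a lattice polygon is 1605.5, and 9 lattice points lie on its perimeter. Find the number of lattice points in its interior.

1602

Pick's theorem A = I + B/2 − 1 rearranges to I = A − B/2 + 1 = 1605.5 − 9/2 + 1 = 1602.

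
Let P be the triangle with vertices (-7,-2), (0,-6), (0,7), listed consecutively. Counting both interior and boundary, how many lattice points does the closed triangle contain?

54

The shoelace formula gives twice the area as |[(-7)·(-6) − 0·(-2)] + [0·7 − 0·(-6)] + [0·(-2) − (-7)·7]| = 91, so the area is 91/2.
Along each edge there are gcd(|Δx|,|Δy|)+1 lattice points, so counting each shared vertex once the boundary has gcd(7,4) + gcd(0,13) + gcd(7,9) = 1+13+1 = 15.
Pick's theorem gives I = A − B/2 + 1 = 91/2 − 15/2 + 1 = 39, so the closed region contains I + B = 39 + 15 = 54 lattice points.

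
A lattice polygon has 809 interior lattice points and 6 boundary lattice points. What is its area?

811

By Pick's theorem, A = I + B/2 − 1 = 809 + 6/2 − 1 = 811.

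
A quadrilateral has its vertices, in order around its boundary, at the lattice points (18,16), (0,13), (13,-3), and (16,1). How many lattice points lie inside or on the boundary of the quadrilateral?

186

By the shoelace formula, twice the signed area is |[18·13 − 0·16] + [0·(-3) − 13·13] + [13·1 − 16·(-3)] + [16·16 − 18·1]| = 364, so the area is 182.
The number of boundary lattice points is Σ gcd(|Δx|,|Δy|) = gcd(18,3) + gcd(13,16) + gcd(3,4) + gcd(2,15) = 3+1+1+1 = 6.
Pick's theorem gives I = A − B/2 + 1 = 182 − 6/2 + 1 = 180, so the closed region contains I + B = 180 + 6 = 186 lattice points.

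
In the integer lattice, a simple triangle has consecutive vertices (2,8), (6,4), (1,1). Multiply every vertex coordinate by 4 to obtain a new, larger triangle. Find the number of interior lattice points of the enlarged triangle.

245

Using the shoelace formula, 2A = |[2·4 − 6·8] + [6·1 − 1·4] + [1·8 − 2·1]| = 32, so the area is 16.
Summing gcd(|Δx|,|Δy|) over the edges gives the boundary count: gcd(4,4) + gcd(5,3) + gcd(1,7) = 4+1+1 = 6.
Scaling by 4 multiplies the area by 4² = 16 (so the new area is 256) and multiplies the boundary lattice-point count by 4, giving 24.
By Pick's theorem, the interior count of the dilated polygon is 256 − 24/2 + 1 = 245.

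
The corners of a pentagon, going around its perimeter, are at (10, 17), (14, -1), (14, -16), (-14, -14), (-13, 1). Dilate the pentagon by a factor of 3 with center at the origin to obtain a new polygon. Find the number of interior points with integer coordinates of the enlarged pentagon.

5842

The shoelace formula gives twice the area as |[10·(-1) − 14·17] + [14·(-16) − 14·(-1)] + [14·(-14) − (-14)·(-16)] + [(-14)·1 − (-13)·(-14)] + [(-13)·17 − 10·1]| = 1305, so the area is 1305/2.
Summing gcd(|Δx|,|Δy|) over the edges gives the boundary count: gcd(4,18) + gcd(0,15) + gcd(28,2) + gcd(1,15) + gcd(23,16) = 2+15+2+1+1 = 21.
Scaling by 3 multiplies the area by 3² = 9 (so the new area is 5872.5) and multiplies the boundary lattice-point count by 3, giving 63.
By Pick's theorem, the interior count of the dilated polygon is 5872.5 − 63/2 + 1 = 5842.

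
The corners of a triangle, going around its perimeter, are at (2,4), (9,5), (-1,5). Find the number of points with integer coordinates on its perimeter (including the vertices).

12

Summing gcd(|Δx|,|Δy|) over the edges gives the boundary count: gcd(7,1) + gcd(10,0) + gcd(3,1) = 1+10+1 = 12.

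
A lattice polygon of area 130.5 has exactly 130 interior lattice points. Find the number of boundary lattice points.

3

Pick's theorem gives A = I + B/2 − 1, so B = 2(A − I + 1) = 2(130.5 − 130 + 1) = 3.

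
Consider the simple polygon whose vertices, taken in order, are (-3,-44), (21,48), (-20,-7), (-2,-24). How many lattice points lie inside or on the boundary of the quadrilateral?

Using the shoelace formula, 2A = |((-3)·48 − 21·(-44)) + (21·(-7) − (-20)·48) + ((-20)·(-24) − (-2)·(-7)) + ((-2)·(-44) − (-3)·(-24))| = 2075, so the area is 2075/2.
The number of boundary lattice points is Σ gcd(|Δx|,|Δy|) = gcd(24,92) + gcd(41,55) + gcd(18,17) + gcd(1,20) = 4+1+1+1 = 7.
Pick's theorem gives I = A − B/2 + 1 = 2075/2 − 7/2 + 1 = 1035, so the closed region contains I + B = 1035 + 7 = 1042 lattice points.

1042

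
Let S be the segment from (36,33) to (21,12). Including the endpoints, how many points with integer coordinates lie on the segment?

The number of lattice points on a segment between lattice points is gcd(|Δx|,|Δy|) + 1 = gcd(15,21) + 1 = 3 + 1 = 4.

4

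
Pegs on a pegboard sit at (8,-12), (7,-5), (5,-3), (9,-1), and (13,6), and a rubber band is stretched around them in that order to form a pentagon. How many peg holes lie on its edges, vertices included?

Summing gcd(|Δx|,|Δy|) over the edges gives the boundary count: gcd(1,7) + gcd(2,2) + gcd(4,2) + gcd(4,7) + gcd(5,18) = 1+2+2+1+1 = 7.

7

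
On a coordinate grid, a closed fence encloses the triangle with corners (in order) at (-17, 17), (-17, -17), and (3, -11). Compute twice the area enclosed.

680

Using the shoelace formula, 2A = |((-17)·(-17) − (-17)·17) + ((-17)·(-11) − 3·(-17)) + (3·17 − (-17)·(-11))| = 680, so the area is 340.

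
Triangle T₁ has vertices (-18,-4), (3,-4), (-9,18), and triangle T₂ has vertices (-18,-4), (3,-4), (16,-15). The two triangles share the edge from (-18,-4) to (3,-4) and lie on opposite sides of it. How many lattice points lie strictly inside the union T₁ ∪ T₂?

345

The union is the simple quadrilateral with vertices (-18,-4), (-9,18), (3,-4), (16,-15) in order.
The shoelace formula gives twice the area as |((-18)·18 − (-9)·(-4)) + ((-9)·(-4) − 3·18) + (3·(-15) − 16·(-4)) + (16·(-4) − (-18)·(-15))| = 693, so the area is 346.5.
Summing gcd(|Δx|,|Δy|) over the edges gives the boundary count: gcd(9,22) + gcd(12,22) + gcd(13,11) + gcd(34,11) = 1+2+1+1 = 5.
By Pick's theorem I = A − B/2 + 1 = 346.5 − 5/2 + 1 = 345.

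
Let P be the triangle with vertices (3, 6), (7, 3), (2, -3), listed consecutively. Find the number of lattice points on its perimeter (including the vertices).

Summing gcd(|Δx|,|Δy|) over the edges gives the boundary count: gcd(4,3) + gcd(5,6) + gcd(1,9) = 1+1+1 = 3.

3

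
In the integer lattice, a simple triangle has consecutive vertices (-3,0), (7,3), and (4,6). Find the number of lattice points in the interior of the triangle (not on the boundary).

The shoelace formula gives twice the area as |((-3)·3 − 7·0) + (7·6 − 4·3) + (4·0 − (-3)·6)| = 39, so the area is 39/2.
Along each edge there are gcd(|Δx|,|Δy|)+1 lattice points, so counting each shared vertex once the boundary has gcd(10,3) + gcd(3,3) + gcd(7,6) = 1+3+1 = 5.
Pick's theorem gives I = A − B/2 + 1 = 39/2 − 5/2 + 1 = 18.

18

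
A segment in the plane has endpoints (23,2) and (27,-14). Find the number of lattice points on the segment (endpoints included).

5

The number of lattice points on a segment between lattice points is gcd(|Δx|,|Δy|) + 1 = gcd(4,16) + 1 = 4 + 1 = 5.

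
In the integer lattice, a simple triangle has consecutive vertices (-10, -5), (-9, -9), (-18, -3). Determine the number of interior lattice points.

13

Using the shoelace formula, 2A = |((-10)·(-9) − (-9)·(-5)) + ((-9)·(-3) − (-18)·(-9)) + ((-18)·(-5) − (-10)·(-3))| = 30, so the area is 15.
Along each edge there are gcd(|Δx|,|Δy|)+1 lattice points, so counting each shared vertex once the boundary has gcd(1,4) + gcd(9,6) + gcd(8,2) = 1+3+2 = 6.
Pick's theorem gives I = A − B/2 + 1 = 15 − 6/2 + 1 = 13.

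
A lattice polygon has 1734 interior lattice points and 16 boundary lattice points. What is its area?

1741

By Pick's theorem, A = I + B/2 − 1 = 1734 + 16/2 − 1 = 1741.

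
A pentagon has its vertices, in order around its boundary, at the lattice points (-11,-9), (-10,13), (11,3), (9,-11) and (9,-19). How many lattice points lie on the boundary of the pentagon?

22

The number of boundary lattice points is Σ gcd(|Δx|,|Δy|) = gcd(1,22) + gcd(21,10) + gcd(2,14) + gcd(0,8) + gcd(20,10) = 1+1+2+8+10 = 22.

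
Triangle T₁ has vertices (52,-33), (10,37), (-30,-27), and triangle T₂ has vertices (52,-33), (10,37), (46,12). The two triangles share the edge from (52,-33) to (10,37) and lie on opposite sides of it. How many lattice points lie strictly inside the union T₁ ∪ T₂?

3473

The union is the simple quadrilateral with vertices (52,-33), (-30,-27), (10,37), (46,12) in order.
By the shoelace formula, twice the signed area is |[52·(-27) − (-30)·(-33)] + [(-30)·37 − 10·(-27)] + [10·12 − 46·37] + [46·(-33) − 52·12]| = 6958, so the area is 3479.
The number of boundary lattice points is Σ gcd(|Δx|,|Δy|) = gcd(82,6) + gcd(40,64) + gcd(36,25) + gcd(6,45) = 2+8+1+3 = 14.
By Pick's theorem I = A − B/2 + 1 = 3479 − 14/2 + 1 = 3473.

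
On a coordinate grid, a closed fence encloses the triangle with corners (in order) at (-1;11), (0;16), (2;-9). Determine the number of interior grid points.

By the shoelace formula, twice the signed area is |((-1)·16 − 0·11) + (0·(-9) − 2·16) + (2·11 − (-1)·(-9))| = 35, so the area is 17.5.
Summing gcd(|Δx|,|Δy|) over the edges gives the boundary count: gcd(1,5) + gcd(2,25) + gcd(3,20) = 1+1+1 = 3.
Pick's theorem gives I = A − B/2 + 1 = 17.5 − 3/2 + 1 = 17.

17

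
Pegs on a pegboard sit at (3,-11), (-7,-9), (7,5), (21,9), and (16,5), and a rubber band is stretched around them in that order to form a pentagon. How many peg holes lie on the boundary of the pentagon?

The number of boundary lattice points is Σ gcd(|Δx|,|Δy|) = gcd(10,2) + gcd(14,14) + gcd(14,4) + gcd(5,4) + gcd(13,16) = 2+14+2+1+1 = 20.

20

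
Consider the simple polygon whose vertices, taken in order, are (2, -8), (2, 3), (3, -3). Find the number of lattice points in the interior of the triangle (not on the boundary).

0

The shoelace formula gives twice the area as |(2·3 − 2·(-8)) + (2·(-3) − 3·3) + (3·(-8) − 2·(-3))| = 11, so the area is 5.5.
Along each edge there are gcd(|Δx|,|Δy|)+1 lattice points, so counting each shared vertex once the boundary has gcd(0,11) + gcd(1,6) + gcd(1,5) = 11+1+1 = 13.
By Pick's theorem A = I + B/2 − 1, so I = 5.5 − 13/2 + 1 = 0.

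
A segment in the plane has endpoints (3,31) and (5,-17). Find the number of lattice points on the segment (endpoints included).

The number of lattice points on a segment between lattice points is gcd(|Δx|,|Δy|) + 1 = gcd(2,48) + 1 = 2 + 1 = 3.

3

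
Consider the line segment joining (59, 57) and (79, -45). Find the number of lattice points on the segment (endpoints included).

The number of lattice points on a segment between lattice points is gcd(|Δx|,|Δy|) + 1 = gcd(20,102) + 1 = 2 + 1 = 3.

3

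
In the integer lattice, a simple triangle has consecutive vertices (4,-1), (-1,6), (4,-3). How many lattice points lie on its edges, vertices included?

4

Along each edge there are gcd(|Δx|,|Δy|)+1 lattice points, so counting each shared vertex once the boundary has gcd(5,7) + gcd(5,9) + gcd(0,2) = 1+1+2 = 4.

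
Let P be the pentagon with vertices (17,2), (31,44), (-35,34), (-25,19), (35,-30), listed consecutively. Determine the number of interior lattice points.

2054

By the shoelace formula, twice the signed area is |[17·44 − 31·2] + [31·34 − (-35)·44] + [(-35)·19 − (-25)·34] + [(-25)·(-30) − 35·19] + [35·2 − 17·(-30)]| = 4130, so the area is 2065.
Summing gcd(|Δx|,|Δy|) over the edges gives the boundary count: gcd(14,42) + gcd(66,10) + gcd(10,15) + gcd(60,49) + gcd(18,32) = 14+2+5+1+2 = 24.
Pick's theorem gives I = A − B/2 + 1 = 2065 − 24/2 + 1 = 2054.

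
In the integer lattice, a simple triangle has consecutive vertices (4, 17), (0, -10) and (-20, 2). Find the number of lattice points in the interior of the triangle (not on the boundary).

Using the shoelace formula, 2A = |(4·(-10) − 0·17) + (0·2 − (-20)·(-10)) + ((-20)·17 − 4·2)| = 588, so the area is 294.
Summing gcd(|Δx|,|Δy|) over the edges gives the boundary count: gcd(4,27) + gcd(20,12) + gcd(24,15) = 1+4+3 = 8.
Pick's theorem gives I = A − B/2 + 1 = 294 − 8/2 + 1 = 291.

291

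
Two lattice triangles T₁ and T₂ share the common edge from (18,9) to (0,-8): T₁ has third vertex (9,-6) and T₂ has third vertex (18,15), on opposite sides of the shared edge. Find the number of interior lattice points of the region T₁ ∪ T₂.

108

The union is the simple quadrilateral with vertices (18,9), (9,-6), (0,-8), (18,15) in order.
Using the shoelace formula, 2A = |[18·(-6) − 9·9] + [9·(-8) − 0·(-6)] + [0·15 − 18·(-8)] + [18·9 − 18·15]| = 225, so the area is 225/2.
Summing gcd(|Δx|,|Δy|) over the edges gives the boundary count: gcd(9,15) + gcd(9,2) + gcd(18,23) + gcd(0,6) = 3+1+1+6 = 11.
By Pick's theorem I = A − B/2 + 1 = 225/2 − 11/2 + 1 = 108.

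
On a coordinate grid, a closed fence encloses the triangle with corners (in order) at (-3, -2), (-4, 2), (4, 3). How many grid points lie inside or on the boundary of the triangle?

19

The shoelace formula gives twice the area as |[(-3)·2 − (-4)·(-2)] + [(-4)·3 − 4·2] + [4·(-2) − (-3)·3]| = 33, so the area is 16.5.
Summing gcd(|Δx|,|Δy|) over the edges gives the boundary count: gcd(1,4) + gcd(8,1) + gcd(7,5) = 1+1+1 = 3.
Pick's theorem gives I = A − B/2 + 1 = 16.5 − 3/2 + 1 = 16, so the closed region contains I + B = 16 + 3 = 19 lattice points.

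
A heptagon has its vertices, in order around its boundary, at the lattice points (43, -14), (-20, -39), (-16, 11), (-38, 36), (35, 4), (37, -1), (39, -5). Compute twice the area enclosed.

Using the shoelace formula, 2A = |(43·(-39) − (-20)·(-14)) + ((-20)·11 − (-16)·(-39)) + ((-16)·36 − (-38)·11) + ((-38)·4 − 35·36) + (35·(-1) − 37·4) + (37·(-5) − 39·(-1)) + (39·(-14) − 43·(-5))| = 5031, so the area is 2515.5.

5031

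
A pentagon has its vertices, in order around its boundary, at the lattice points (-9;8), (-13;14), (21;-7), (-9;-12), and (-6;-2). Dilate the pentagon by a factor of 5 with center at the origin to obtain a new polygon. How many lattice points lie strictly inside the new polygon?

8226

The shoelace formula gives twice the area as |((-9)·14 − (-13)·8) + ((-13)·(-7) − 21·14) + (21·(-12) − (-9)·(-7)) + ((-9)·(-2) − (-6)·(-12)) + ((-6)·8 − (-9)·(-2))| = 660, so the area is 330.
Along each edge there are gcd(|Δx|,|Δy|)+1 lattice points, so counting each shared vertex once the boundary has gcd(4,6) + gcd(34,21) + gcd(30,5) + gcd(3,10) + gcd(3,10) = 2+1+5+1+1 = 10.
Scaling by 5 multiplies the area by 5² = 25 (so the new area is 8250) and multiplies the boundary lattice-point count by 5, giving 50.
By Pick's theorem, the interior count of the dilated polygon is 8250 − 50/2 + 1 = 8226.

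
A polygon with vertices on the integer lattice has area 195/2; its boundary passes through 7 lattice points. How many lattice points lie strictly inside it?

95

Pick's theorem A = I + B/2 − 1 rearranges to I = A − B/2 + 1 = 195/2 − 7/2 + 1 = 95.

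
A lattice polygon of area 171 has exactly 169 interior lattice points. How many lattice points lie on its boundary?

6

Pick's theorem gives A = I + B/2 − 1, so B = 2(A − I + 1) = 2(171 − 169 + 1) = 6.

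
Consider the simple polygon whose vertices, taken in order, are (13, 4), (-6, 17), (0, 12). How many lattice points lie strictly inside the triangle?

8

Using the shoelace formula, 2A = |[13·17 − (-6)·4] + [(-6)·12 − 0·17] + [0·4 − 13·12]| = 17, so the area is 8.5.
Summing gcd(|Δx|,|Δy|) over the edges gives the boundary count: gcd(19,13) + gcd(6,5) + gcd(13,8) = 1+1+1 = 3.
Pick's theorem gives I = A − B/2 + 1 = 8.5 − 3/2 + 1 = 8.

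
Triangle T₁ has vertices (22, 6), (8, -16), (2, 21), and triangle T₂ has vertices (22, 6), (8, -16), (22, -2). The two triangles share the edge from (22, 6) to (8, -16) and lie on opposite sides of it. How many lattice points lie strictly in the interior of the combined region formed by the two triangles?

368

The union is the simple quadrilateral with vertices (22, 6), (2, 21), (8, -16), (22, -2) in order.
Using the shoelace formula, 2A = |(22·21 − 2·6) + (2·(-16) − 8·21) + (8·(-2) − 22·(-16)) + (22·6 − 22·(-2))| = 762, so the area is 381.
The number of boundary lattice points is Σ gcd(|Δx|,|Δy|) = gcd(20,15) + gcd(6,37) + gcd(14,14) + gcd(0,8) = 5+1+14+8 = 28.
By Pick's theorem I = A − B/2 + 1 = 381 − 28/2 + 1 = 368.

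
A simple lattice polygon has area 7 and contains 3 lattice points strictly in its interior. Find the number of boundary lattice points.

10

Pick's theorem gives A = I + B/2 − 1, so B = 2(A − I + 1) = 2(7 − 3 + 1) = 10.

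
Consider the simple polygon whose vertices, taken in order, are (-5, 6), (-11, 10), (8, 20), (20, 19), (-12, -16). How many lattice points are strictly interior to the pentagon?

Using the shoelace formula, 2A = |((-5)·10 − (-11)·6) + ((-11)·20 − 8·10) + (8·19 − 20·20) + (20·(-16) − (-12)·19) + ((-12)·6 − (-5)·(-16))| = 776, so the area is 388.
Along each edge there are gcd(|Δx|,|Δy|)+1 lattice points, so counting each shared vertex once the boundary has gcd(6,4) + gcd(19,10) + gcd(12,1) + gcd(32,35) + gcd(7,22) = 2+1+1+1+1 = 6.
By Pick's theorem A = I + B/2 − 1, so I = 388 − 6/2 + 1 = 386.

386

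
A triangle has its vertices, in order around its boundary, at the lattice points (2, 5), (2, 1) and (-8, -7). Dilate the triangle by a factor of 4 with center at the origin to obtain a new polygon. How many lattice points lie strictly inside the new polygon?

305

Using the shoelace formula, 2A = |[2·1 − 2·5] + [2·(-7) − (-8)·1] + [(-8)·5 − 2·(-7)]| = 40, so the area is 20.
Summing gcd(|Δx|,|Δy|) over the edges gives the boundary count: gcd(0,4) + gcd(10,8) + gcd(10,12) = 4+2+2 = 8.
Scaling by 4 multiplies the area by 4² = 16 (so the new area is 320) and multiplies the boundary lattice-point count by 4, giving 32.
By Pick's theorem, the interior count of the dilated polygon is 320 − 32/2 + 1 = 305.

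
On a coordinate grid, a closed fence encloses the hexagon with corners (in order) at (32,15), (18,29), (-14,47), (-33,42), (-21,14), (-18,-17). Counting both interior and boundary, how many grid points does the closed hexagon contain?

By the shoelace formula, twice the signed area is |[32·29 − 18·15] + [18·47 − (-14)·29] + [(-14)·42 − (-33)·47] + [(-33)·14 − (-21)·42] + [(-21)·(-17) − (-18)·14] + [(-18)·15 − 32·(-17)]| = 4176, so the area is 2088.
The number of boundary lattice points is Σ gcd(|Δx|,|Δy|) = gcd(14,14) + gcd(32,18) + gcd(19,5) + gcd(12,28) + gcd(3,31) + gcd(50,32) = 14+2+1+4+1+2 = 24.
Pick's theorem gives I = A − B/2 + 1 = 2088 − 24/2 + 1 = 2077, so the closed region contains I + B = 2077 + 24 = 2101 lattice points.

2101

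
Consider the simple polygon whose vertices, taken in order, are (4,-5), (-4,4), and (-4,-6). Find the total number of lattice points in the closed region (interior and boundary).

47

The shoelace formula gives twice the area as |(4·4 − (-4)·(-5)) + ((-4)·(-6) − (-4)·4) + ((-4)·(-5) − 4·(-6))| = 80, so the area is 40.
The number of boundary lattice points is Σ gcd(|Δx|,|Δy|) = gcd(8,9) + gcd(0,10) + gcd(8,1) = 1+10+1 = 12.
Pick's theorem gives I = A − B/2 + 1 = 40 − 12/2 + 1 = 35, so the closed region contains I + B = 35 + 12 = 47 lattice points.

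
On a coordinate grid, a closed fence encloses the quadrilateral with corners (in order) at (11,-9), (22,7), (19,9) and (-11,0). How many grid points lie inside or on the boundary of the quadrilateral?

The shoelace formula gives twice the area as |(11·7 − 22·(-9)) + (22·9 − 19·7) + (19·0 − (-11)·9) + ((-11)·(-9) − 11·0)| = 538, so the area is 269.
The number of boundary lattice points is Σ gcd(|Δx|,|Δy|) = gcd(11,16) + gcd(3,2) + gcd(30,9) + gcd(22,9) = 1+1+3+1 = 6.
Pick's theorem gives I = A − B/2 + 1 = 269 − 6/2 + 1 = 267, so the closed region contains I + B = 267 + 6 = 273 lattice points.

273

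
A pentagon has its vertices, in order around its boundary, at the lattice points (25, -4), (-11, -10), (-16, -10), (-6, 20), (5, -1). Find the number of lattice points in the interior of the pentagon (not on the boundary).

The shoelace formula gives twice the area as |[25·(-10) − (-11)·(-4)] + [(-11)·(-10) − (-16)·(-10)] + [(-16)·20 − (-6)·(-10)] + [(-6)·(-1) − 5·20] + [5·(-4) − 25·(-1)]| = 813, so the area is 813/2.
Along each edge there are gcd(|Δx|,|Δy|)+1 lattice points, so counting each shared vertex once the boundary has gcd(36,6) + gcd(5,0) + gcd(10,30) + gcd(11,21) + gcd(20,3) = 6+5+10+1+1 = 23.
By Pick's theorem A = I + B/2 − 1, so I = 813/2 − 23/2 + 1 = 396.

396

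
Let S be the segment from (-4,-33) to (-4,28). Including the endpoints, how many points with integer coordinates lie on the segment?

The number of lattice points on a segment between lattice points is gcd(|Δx|,|Δy|) + 1 = gcd(0,61) + 1 = 61 + 1 = 62.

62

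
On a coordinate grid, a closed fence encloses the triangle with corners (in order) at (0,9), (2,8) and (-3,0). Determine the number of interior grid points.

Using the shoelace formula, 2A = |[0·8 − 2·9] + [2·0 − (-3)·8] + [(-3)·9 − 0·0]| = 21, so the area is 10.5.
The number of boundary lattice points is Σ gcd(|Δx|,|Δy|) = gcd(2,1) + gcd(5,8) + gcd(3,9) = 1+1+3 = 5.
Pick's theorem gives I = A − B/2 + 1 = 10.5 − 5/2 + 1 = 9.

9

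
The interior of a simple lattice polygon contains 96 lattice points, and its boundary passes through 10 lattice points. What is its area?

100

By Pick's theorem, A = I + B/2 − 1 = 96 + 10/2 − 1 = 100.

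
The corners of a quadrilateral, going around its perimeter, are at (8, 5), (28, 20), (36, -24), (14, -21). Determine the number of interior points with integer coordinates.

The shoelace formula gives twice the area as |[8·20 − 28·5] + [28·(-24) − 36·20] + [36·(-21) − 14·(-24)] + [14·5 − 8·(-21)]| = 1554, so the area is 777.
The number of boundary lattice points is Σ gcd(|Δx|,|Δy|) = gcd(20,15) + gcd(8,44) + gcd(22,3) + gcd(6,26) = 5+4+1+2 = 12.
By Pick's theorem A = I + B/2 − 1, so I = 777 − 12/2 + 1 = 772.

772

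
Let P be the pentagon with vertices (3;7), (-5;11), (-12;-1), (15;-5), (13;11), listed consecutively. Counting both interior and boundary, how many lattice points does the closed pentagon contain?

By the shoelace formula, twice the signed area is |(3·11 − (-5)·7) + ((-5)·(-1) − (-12)·11) + ((-12)·(-5) − 15·(-1)) + (15·11 − 13·(-5)) + (13·7 − 3·11)| = 568, so the area is 284.
Summing gcd(|Δx|,|Δy|) over the edges gives the boundary count: gcd(8,4) + gcd(7,12) + gcd(27,4) + gcd(2,16) + gcd(10,4) = 4+1+1+2+2 = 10.
Pick's theorem gives I = A − B/2 + 1 = 284 − 10/2 + 1 = 280, so the closed region contains I + B = 280 + 10 = 290 lattice points.

290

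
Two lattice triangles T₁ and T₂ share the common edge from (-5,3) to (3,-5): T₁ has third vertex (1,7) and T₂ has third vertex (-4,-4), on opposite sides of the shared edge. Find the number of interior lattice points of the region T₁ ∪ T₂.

62

The union is the simple quadrilateral with vertices (-5,3), (1,7), (3,-5), (-4,-4) in order.
Using the shoelace formula, 2A = |((-5)·7 − 1·3) + (1·(-5) − 3·7) + (3·(-4) − (-4)·(-5)) + ((-4)·3 − (-5)·(-4))| = 128, so the area is 64.
Along each edge there are gcd(|Δx|,|Δy|)+1 lattice points, so counting each shared vertex once the boundary has gcd(6,4) + gcd(2,12) + gcd(7,1) + gcd(1,7) = 2+2+1+1 = 6.
By Pick's theorem I = A − B/2 + 1 = 64 − 6/2 + 1 = 62.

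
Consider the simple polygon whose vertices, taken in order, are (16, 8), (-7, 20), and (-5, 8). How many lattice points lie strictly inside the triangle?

The shoelace formula gives twice the area as |(16·20 − (-7)·8) + ((-7)·8 − (-5)·20) + ((-5)·8 − 16·8)| = 252, so the area is 126.
Summing gcd(|Δx|,|Δy|) over the edges gives the boundary count: gcd(23,12) + gcd(2,12) + gcd(21,0) = 1+2+21 = 24.
By Pick's theorem A = I + B/2 − 1, so I = 126 − 24/2 + 1 = 115.

115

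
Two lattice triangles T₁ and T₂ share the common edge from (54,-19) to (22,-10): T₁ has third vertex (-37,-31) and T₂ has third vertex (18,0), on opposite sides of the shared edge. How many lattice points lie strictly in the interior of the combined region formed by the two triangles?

The union is the simple quadrilateral with vertices (54,-19), (-37,-31), (22,-10), (18,0) in order.
Using the shoelace formula, 2A = |(54·(-31) − (-37)·(-19)) + ((-37)·(-10) − 22·(-31)) + (22·0 − 18·(-10)) + (18·(-19) − 54·0)| = 1487, so the area is 1487/2.
Along each edge there are gcd(|Δx|,|Δy|)+1 lattice points, so counting each shared vertex once the boundary has gcd(91,12) + gcd(59,21) + gcd(4,10) + gcd(36,19) = 1+1+2+1 = 5.
By Pick's theorem I = A − B/2 + 1 = 1487/2 − 5/2 + 1 = 742.

742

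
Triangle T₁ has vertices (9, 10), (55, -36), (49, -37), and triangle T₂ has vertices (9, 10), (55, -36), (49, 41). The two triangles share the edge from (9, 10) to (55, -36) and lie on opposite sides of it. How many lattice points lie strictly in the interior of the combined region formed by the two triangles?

1793

The union is the simple quadrilateral with vertices (9, 10), (49, -37), (55, -36), (49, 41) in order.
Using the shoelace formula, 2A = |[9·(-37) − 49·10] + [49·(-36) − 55·(-37)] + [55·41 − 49·(-36)] + [49·10 − 9·41]| = 3588, so the area is 1794.
Along each edge there are gcd(|Δx|,|Δy|)+1 lattice points, so counting each shared vertex once the boundary has gcd(40,47) + gcd(6,1) + gcd(6,77) + gcd(40,31) = 1+1+1+1 = 4.
By Pick's theorem I = A − B/2 + 1 = 1794 − 4/2 + 1 = 1793.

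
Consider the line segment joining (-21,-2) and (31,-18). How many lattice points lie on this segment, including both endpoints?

5

The number of lattice points on a segment between lattice points is gcd(|Δx|,|Δy|) + 1 = gcd(52,16) + 1 = 4 + 1 = 5.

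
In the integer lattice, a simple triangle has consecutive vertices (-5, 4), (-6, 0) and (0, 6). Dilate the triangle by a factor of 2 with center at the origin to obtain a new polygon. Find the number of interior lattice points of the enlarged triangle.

29

Using the shoelace formula, 2A = |[(-5)·0 − (-6)·4] + [(-6)·6 − 0·0] + [0·4 − (-5)·6]| = 18, so the area is 9.
Along each edge there are gcd(|Δx|,|Δy|)+1 lattice points, so counting each shared vertex once the boundary has gcd(1,4) + gcd(6,6) + gcd(5,2) = 1+6+1 = 8.
Scaling by 2 multiplies the area by 2² = 4 (so the new area is 36) and multiplies the boundary lattice-point count by 2, giving 16.
By Pick's theorem, the interior count of the dilated polygon is 36 − 16/2 + 1 = 29.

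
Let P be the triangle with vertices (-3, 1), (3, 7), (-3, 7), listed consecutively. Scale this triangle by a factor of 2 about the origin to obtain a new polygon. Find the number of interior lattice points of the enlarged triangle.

55

The shoelace formula gives twice the area as |[(-3)·7 − 3·1] + [3·7 − (-3)·7] + [(-3)·1 − (-3)·7]| = 36, so the area is 18.
The number of boundary lattice points is Σ gcd(|Δx|,|Δy|) = gcd(6,6) + gcd(6,0) + gcd(0,6) = 6+6+6 = 18.
Scaling by 2 multiplies the area by 2² = 4 (so the new area is 72) and multiplies the boundary lattice-point count by 2, giving 36.
By Pick's theorem, the interior count of the dilated polygon is 72 − 36/2 + 1 = 55.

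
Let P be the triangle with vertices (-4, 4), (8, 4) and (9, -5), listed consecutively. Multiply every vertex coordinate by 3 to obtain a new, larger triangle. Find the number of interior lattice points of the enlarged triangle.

466

By the shoelace formula, twice the signed area is |((-4)·4 − 8·4) + (8·(-5) − 9·4) + (9·4 − (-4)·(-5))| = 108, so the area is 54.
Summing gcd(|Δx|,|Δy|) over the edges gives the boundary count: gcd(12,0) + gcd(1,9) + gcd(13,9) = 12+1+1 = 14.
Scaling by 3 multiplies the area by 3² = 9 (so the new area is 486) and multiplies the boundary lattice-point count by 3, giving 42.
By Pick's theorem, the interior count of the dilated polygon is 486 − 42/2 + 1 = 466.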